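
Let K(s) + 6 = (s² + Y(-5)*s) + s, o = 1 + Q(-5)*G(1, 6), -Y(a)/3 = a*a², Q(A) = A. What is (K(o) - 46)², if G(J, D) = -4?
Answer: 68641225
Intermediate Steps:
Y(a) = -3*a³ (Y(a) = -3*a*a² = -3*a³)
o = 21 (o = 1 - 5*(-4) = 1 + 20 = 21)
K(s) = -6 + s² + 376*s (K(s) = -6 + ((s² + (-3*(-5)³)*s) + s) = -6 + ((s² + (-3*(-125))*s) + s) = -6 + ((s² + 375*s) + s) = -6 + (s² + 376*s) = -6 + s² + 376*s)
(K(o) - 46)² = ((-6 + 21² + 376*21) - 46)² = ((-6 + 441 + 7896) - 46)² = (8331 - 46)² = 8285² = 68641225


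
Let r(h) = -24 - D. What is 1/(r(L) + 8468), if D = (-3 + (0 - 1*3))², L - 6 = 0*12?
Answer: 1/8408 ≈ 0.00011893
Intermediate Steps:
L = 6 (L = 6 + 0*12 = 6 + 0 = 6)
D = 36 (D = (-3 + (0 - 3))² = (-3 - 3)² = (-6)² = 36)
r(h) = -60 (r(h) = -24 - 1*36 = -24 - 36 = -60)
1/(r(L) + 8468) = 1/(-60 + 8468) = 1/8408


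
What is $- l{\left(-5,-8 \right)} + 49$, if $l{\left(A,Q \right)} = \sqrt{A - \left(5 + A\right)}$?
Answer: $49 - i \sqrt{5} \approx 49.0 - 2.2361 i$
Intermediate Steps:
$l{\left(A,Q \right)} = i \sqrt{5}$ ($l{\left(A,Q \right)} = \sqrt{-5} = i \sqrt{5}$)
$- l{\left(-5,-8 \right)} + 49 = - i \sqrt{5} + 49 = 49 - i \sqrt{5}$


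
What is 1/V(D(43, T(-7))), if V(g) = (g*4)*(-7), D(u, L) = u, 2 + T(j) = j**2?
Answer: -1/1204 ≈ -0.00083056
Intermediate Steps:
T(j) = -2 + j**2
V(g) = -28*g (V(g) = (4*g)*(-7) = -28*g)
1/V(D(43, T(-7))) = 1/(-28*43) = 1/(-1204) = -1/1204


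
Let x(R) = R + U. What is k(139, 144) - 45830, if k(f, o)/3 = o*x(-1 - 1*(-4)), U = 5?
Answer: -42374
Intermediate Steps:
x(R) = 5 + R (x(R) = R + 5 = 5 + R)
k(f, o) = 24*o (k(f, o) = 3*(o*(5 + (-1 - 1*(-4)))) = 3*(o*(5 + (-1 + 4))) = 3*(o*(5 + 3)) = 3*(o*8) = 3*(8*o) = 24*o)
k(139, 144) - 45830 = 24*144 - 45830 = 3456 - 45830 = -42374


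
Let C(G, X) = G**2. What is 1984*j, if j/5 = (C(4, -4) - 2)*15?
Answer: 2083200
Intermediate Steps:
j = 1050 (j = 5*((4**2 - 2)*15) = 5*((16 - 2)*15) = 5*(14*15) = 5*210 = 1050)
1984*j = 1984*1050 = 2083200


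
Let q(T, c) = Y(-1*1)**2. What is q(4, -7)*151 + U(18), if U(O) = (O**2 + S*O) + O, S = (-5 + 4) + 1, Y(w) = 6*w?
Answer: 5778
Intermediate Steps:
q(T, c) = 36 (q(T, c) = (6*(-1*1))**2 = (6*(-1))**2 = (-6)**2 = 36)
S = 0 (S = -1 + 1 = 0)
U(O) = O + O**2 (U(O) = (O**2 + 0*O) + O = (O**2 + 0) + O = O**2 + O = O + O**2)
q(4, -7)*151 + U(18) = 36*151 + 18*(1 + 18) = 5436 + 18*19 = 5436 + 342 = 5778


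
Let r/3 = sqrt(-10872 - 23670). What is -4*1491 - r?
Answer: -5964 - 9*I*sqrt(3838) ≈ -5964.0 - 557.56*I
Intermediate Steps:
r = 9*I*sqrt(3838) (r = 3*sqrt(-10872 - 23670) = 3*sqrt(-34542) = 3*(3*I*sqrt(3838)) = 9*I*sqrt(3838) ≈ 557.56*I)
-4*1491 - r = -4*1491 - 9*I*sqrt(3838) = -5964 - 9*I*sqrt(3838)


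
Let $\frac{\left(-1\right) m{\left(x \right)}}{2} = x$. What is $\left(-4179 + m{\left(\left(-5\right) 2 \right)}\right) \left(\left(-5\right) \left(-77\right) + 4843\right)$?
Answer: $-21743252$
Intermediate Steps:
$m{\left(x \right)} = - 2 x$
$\left(-4179 + m{\left(\left(-5\right) 2 \right)}\right) \left(\left(-5\right) \left(-77\right) + 4843\right) = \left(-4179 - 2 \left(\left(-5\right) 2\right)\right) \left(\left(-5\right) \left(-77\right) + 4843\right) = \left(-4179 - -20\right) \left(385 + 4843\right) = \left(-4179 + 20\right) 5228 = \left(-4159\right) 5228 = -21743252$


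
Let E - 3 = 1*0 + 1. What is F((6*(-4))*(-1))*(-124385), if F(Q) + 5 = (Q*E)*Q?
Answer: -285961115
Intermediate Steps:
E = 4 (E = 3 + (1*0 + 1) = 3 + (0 + 1) = 3 + 1 = 4)
F(Q) = -5 + 4*Q² (F(Q) = -5 + (Q*4)*Q = -5 + (4*Q)*Q = -5 + 4*Q²)
F((6*(-4))*(-1))*(-124385) = (-5 + 4*((6*(-4))*(-1))²)*(-124385) = (-5 + 4*(-24*(-1))²)*(-124385) = (-5 + 4*24²)*(-124385) = (-5 + 4*576)*(-124385) = (-5 + 2304)*(-124385) = 2299*(-124385) = -285961115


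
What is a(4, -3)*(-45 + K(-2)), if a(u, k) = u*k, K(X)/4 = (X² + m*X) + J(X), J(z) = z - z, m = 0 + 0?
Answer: 348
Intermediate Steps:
m = 0
J(z) = 0
K(X) = 4*X² (K(X) = 4*((X² + 0*X) + 0) = 4*((X² + 0) + 0) = 4*(X² + 0) = 4*X²)
a(u, k) = k*u
a(4, -3)*(-45 + K(-2)) = (-3*4)*(-45 + 4*(-2)²) = -12*(-45 + 4*4) = -12*(-45 + 16) = -12*(-29) = 348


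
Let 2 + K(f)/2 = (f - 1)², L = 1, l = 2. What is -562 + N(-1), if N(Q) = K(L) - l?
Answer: -568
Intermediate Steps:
K(f) = -4 + 2*(-1 + f)² (K(f) = -4 + 2*(f - 1)² = -4 + 2*(-1 + f)²)
N(Q) = -6 (N(Q) = (-4 + 2*(-1 + 1)²) - 1*2 = (-4 + 2*0²) - 2 = (-4 + 2*0) - 2 = (-4 + 0) - 2 = -4 - 2 = -6)
-562 + N(-1) = -562 - 6 = -568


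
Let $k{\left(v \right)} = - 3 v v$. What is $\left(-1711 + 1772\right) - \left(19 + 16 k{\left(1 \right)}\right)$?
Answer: $90$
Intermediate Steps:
$k{\left(v \right)} = - 3 v^{2}$
$\left(-1711 + 1772\right) - \left(19 + 16 k{\left(1 \right)}\right) = \left(-1711 + 1772\right) - \left(19 + 16 \left(- 3 \cdot 1^{2}\right)\right) = 61 - \left(19 + 16 \left(\left(-3\right) 1\right)\right) = 61 - -29 = 61 + \left(48 - 19\right) = 61 + 29 = 90$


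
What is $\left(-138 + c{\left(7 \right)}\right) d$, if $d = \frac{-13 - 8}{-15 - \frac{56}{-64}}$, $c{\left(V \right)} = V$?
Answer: $- \frac{22008}{113} \approx -194.76$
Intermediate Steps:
$d = \frac{168}{113}$ ($d = - \frac{21}{-15 - - \frac{7}{8}} = - \frac{21}{-15 + \frac{7}{8}} = - \frac{21}{- \frac{113}{8}} = \left(-21\right) \left(- \frac{8}{113}\right) = \frac{168}{113} \approx 1.4867$)
$\left(-138 + c{\left(7 \right)}\right) d = \left(-138 + 7\right) \frac{168}{113} = \left(-131\right) \frac{168}{113} = - \frac{22008}{113}$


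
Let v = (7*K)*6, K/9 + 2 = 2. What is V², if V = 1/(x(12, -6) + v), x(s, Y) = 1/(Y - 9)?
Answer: 225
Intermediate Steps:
K = 0 (K = -18 + 9*2 = -18 + 18 = 0)
x(s, Y) = 1/(-9 + Y)
v = 0 (v = (7*0)*6 = 0*6 = 0)
V = -15 (V = 1/(1/(-9 - 6) + 0) = 1/(1/(-15) + 0) = 1/(-1/15 + 0) = 1/(-1/15) = -15)
V² = (-15)² = 225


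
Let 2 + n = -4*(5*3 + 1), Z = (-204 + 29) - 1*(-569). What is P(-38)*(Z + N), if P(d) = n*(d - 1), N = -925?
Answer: -1366794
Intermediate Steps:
Z = 394 (Z = -175 + 569 = 394)
n = -66 (n = -2 - 4*(5*3 + 1) = -2 - 4*(15 + 1) = -2 - 4*16 = -2 - 64 = -66)
P(d) = 66 - 66*d (P(d) = -66*(d - 1) = -66*(-1 + d) = 66 - 66*d)
P(-38)*(Z + N) = (66 - 66*(-38))*(394 - 925) = (66 + 2508)*(-531) = 2574*(-531) = -1366794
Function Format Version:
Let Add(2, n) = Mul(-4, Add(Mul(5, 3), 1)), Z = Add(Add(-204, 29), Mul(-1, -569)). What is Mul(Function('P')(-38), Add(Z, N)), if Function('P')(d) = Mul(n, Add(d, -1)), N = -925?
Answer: -1366794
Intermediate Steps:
Z = 394 (Z = Add(-175, 569) = 394)
n = -66 (n = Add(-2, Mul(-4, Add(Mul(5, 3), 1))) = Add(-2, Mul(-4, Add(15, 1))) = Add(-2, Mul(-4, 16)) = Add(-2, -64) = -66)
Function('P')(d) = Add(66, Mul(-66, d)) (Function('P')(d) = Mul(-66, Add(d, -1)) = Mul(-66, Add(-1, d)) = Add(66, Mul(-66, d)))
Mul(Function('P')(-38), Add(Z, N)) = Mul(Add(66, Mul(-66, -38)), Add(394, -925)) = Mul(Add(66, 2508), -531) = Mul(2574, -531) = -1366794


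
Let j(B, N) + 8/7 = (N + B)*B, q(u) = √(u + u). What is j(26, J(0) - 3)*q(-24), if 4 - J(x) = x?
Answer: 19624*I*√3/7 ≈ 4855.7*I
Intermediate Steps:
J(x) = 4 - x
q(u) = √2*√u (q(u) = √(2*u) = √2*√u)
j(B, N) = -8/7 + B*(B + N) (j(B, N) = -8/7 + (N + B)*B = -8/7 + (B + N)*B = -8/7 + B*(B + N))
j(26, J(0) - 3)*q(-24) = (-8/7 + 26² + 26*((4 - 1*0) - 3))*(√2*√(-24)) = (-8/7 + 676 + 26*((4 + 0) - 3))*(√2*(2*I*√6)) = (-8/7 + 676 + 26*(4 - 3))*(4*I*√3) = (-8/7 + 676 + 26*1)*(4*I*√3) = (-8/7 + 676 + 26)*(4*I*√3) = 4906*(4*I*√3)/7 = 19624*I*√3/7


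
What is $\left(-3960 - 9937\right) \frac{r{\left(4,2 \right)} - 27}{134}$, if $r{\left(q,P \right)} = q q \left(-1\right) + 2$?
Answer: $\frac{569777}{134} \approx 4252.1$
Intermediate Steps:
$r{\left(q,P \right)} = 2 - q^{2}$ ($r{\left(q,P \right)} = q^{2} \left(-1\right) + 2 = - q^{2} + 2 = 2 - q^{2}$)
$\left(-3960 - 9937\right) \frac{r{\left(4,2 \right)} - 27}{134} = \left(-3960 - 9937\right) \frac{\left(2 - 4^{2}\right) - 27}{134} = - 13897 \left(\left(2 - 16\right) - 27\right) \frac{1}{134} = - 13897 \left(-14 - 27\right) \frac{1}{134} = - 13897 \left(\left(-41\right) \frac{1}{134}\right) = \left(-13897\right) \left(- \frac{41}{134}\right) = \frac{569777}{134}$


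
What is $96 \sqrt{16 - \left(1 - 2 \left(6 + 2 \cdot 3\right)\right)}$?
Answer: $96 \sqrt{39} \approx 599.52$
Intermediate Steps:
$96 \sqrt{16 - \left(1 - 2 \left(6 + 2 \cdot 3\right)\right)} = 96 \sqrt{16 - \left(1 - 2 \left(6 + 6\right)\right)} = 96 \sqrt{16 + \left(2 \cdot 12 - 1\right)} = 96 \sqrt{16 + \left(24 - 1\right)} = 96 \sqrt{16 + 23} = 96 \sqrt{39}$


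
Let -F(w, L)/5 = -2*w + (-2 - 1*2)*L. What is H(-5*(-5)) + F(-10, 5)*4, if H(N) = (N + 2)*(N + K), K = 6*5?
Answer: 1485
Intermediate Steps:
K = 30
F(w, L) = 10*w + 20*L (F(w, L) = -5*(-2*w + (-2 - 1*2)*L) = -5*(-2*w + (-2 - 2)*L) = -5*(-2*w - 4*L) = -5*(-4*L - 2*w) = 10*w + 20*L)
H(N) = (2 + N)*(30 + N) (H(N) = (N + 2)*(N + 30) = (2 + N)*(30 + N))
H(-5*(-5)) + F(-10, 5)*4 = (60 + (-5*(-5))**2 + 32*(-5*(-5))) + (10*(-10) + 20*5)*4 = (60 + 25**2 + 32*25) + (-100 + 100)*4 = (60 + 625 + 800) + 0*4 = 1485 + 0 = 1485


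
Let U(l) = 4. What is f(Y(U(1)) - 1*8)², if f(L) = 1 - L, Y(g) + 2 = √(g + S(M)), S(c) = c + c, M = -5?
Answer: (11 - I*√6)² ≈ 115.0 - 53.889*I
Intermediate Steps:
S(c) = 2*c
Y(g) = -2 + √(-10 + g) (Y(g) = -2 + √(g + 2*(-5)) = -2 + √(g - 10) = -2 + √(-10 + g))
f(Y(U(1)) - 1*8)² = (1 - ((-2 + √(-10 + 4)) - 1*8))² = (1 - ((-2 + √(-6)) - 8))² = (1 - ((-2 + I*√6) - 8))² = (1 - (-10 + I*√6))² = (1 + (10 - I*√6))² = (11 - I*√6)²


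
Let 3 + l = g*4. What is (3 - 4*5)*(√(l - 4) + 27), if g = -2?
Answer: -459 - 17*I*√15 ≈ -459.0 - 65.841*I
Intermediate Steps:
l = -11 (l = -3 - 2*4 = -3 - 8 = -11)
(3 - 4*5)*(√(l - 4) + 27) = (3 - 4*5)*(√(-11 - 4) + 27) = (3 - 20)*(√(-15) + 27) = -17*(I*√15 + 27) = -17*(27 + I*√15) = -459 - 17*I*√15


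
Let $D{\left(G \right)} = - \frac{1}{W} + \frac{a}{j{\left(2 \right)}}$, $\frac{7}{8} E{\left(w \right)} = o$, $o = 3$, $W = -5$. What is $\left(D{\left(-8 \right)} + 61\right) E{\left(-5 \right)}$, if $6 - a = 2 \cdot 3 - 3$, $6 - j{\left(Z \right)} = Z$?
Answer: $\frac{1062}{5} \approx 212.4$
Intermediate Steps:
$j{\left(Z \right)} = 6 - Z$
$E{\left(w \right)} = \frac{24}{7}$ ($E{\left(w \right)} = \frac{8}{7} \cdot 3 = \frac{24}{7}$)
$a = 3$ ($a = 6 - \left(2 \cdot 3 - 3\right) = 6 - \left(6 - 3\right) = 6 - 3 = 3$)
$D{\left(G \right)} = \frac{19}{20}$ ($D{\left(G \right)} = - \frac{1}{-5} + \frac{3}{6 - 2} = \left(-1\right) \left(- \frac{1}{5}\right) + \frac{3}{6 - 2} = \frac{1}{5} + \frac{3}{4} = \frac{19}{20}$)
$\left(D{\left(-8 \right)} + 61\right) E{\left(-5 \right)} = \left(\frac{19}{20} + 61\right) \frac{24}{7} = \frac{1239}{20} \cdot \frac{24}{7} = \frac{1062}{5}$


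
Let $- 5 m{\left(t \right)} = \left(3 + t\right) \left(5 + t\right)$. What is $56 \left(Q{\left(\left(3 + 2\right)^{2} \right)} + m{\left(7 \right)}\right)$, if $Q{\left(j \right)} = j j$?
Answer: $33656$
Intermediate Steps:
$Q{\left(j \right)} = j^{2}$
$m{\left(t \right)} = - \frac{\left(3 + t\right) \left(5 + t\right)}{5}$
$56 \left(Q{\left(\left(3 + 2\right)^{2} \right)} + m{\left(7 \right)}\right) = 56 \left(\left(\left(3 + 2\right)^{2}\right)^{2} - \left(\frac{71}{5} + \frac{49}{5}\right)\right) = 56 \left(\left(5^{2}\right)^{2} - 24\right) = 56 \left(25^{2} - 24\right) = 56 \left(625 - 24\right) = 56 \cdot 601 = 33656$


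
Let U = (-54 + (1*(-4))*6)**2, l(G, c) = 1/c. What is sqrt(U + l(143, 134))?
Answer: sqrt(109244438)/134 ≈ 78.000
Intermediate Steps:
U = 6084 (U = (-54 - 4*6)**2 = (-54 - 24)**2 = (-78)**2 = 6084)
sqrt(U + l(143, 134)) = sqrt(6084 + 1/134) = sqrt(815257/134) = sqrt(109244438)/134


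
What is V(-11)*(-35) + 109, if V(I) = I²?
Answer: -4126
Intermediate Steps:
V(-11)*(-35) + 109 = (-11)²*(-35) + 109 = 121*(-35) + 109 = -4235 + 109 = -4126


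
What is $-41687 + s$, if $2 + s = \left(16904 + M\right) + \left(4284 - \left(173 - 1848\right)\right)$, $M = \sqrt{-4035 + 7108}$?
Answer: $-18826 + \sqrt{3073} \approx -18771.0$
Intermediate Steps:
$M = \sqrt{3073} \approx 55.435$
$s = 22861 + \sqrt{3073}$ ($s = -2 + \left(\left(16904 + \sqrt{3073}\right) + \left(4284 - \left(173 - 1848\right)\right)\right) = -2 + \left(\left(16904 + \sqrt{3073}\right) + \left(4284 - -1675\right)\right) = -2 + \left(\left(16904 + \sqrt{3073}\right) + \left(4284 + 1675\right)\right) = -2 + \left(\left(16904 + \sqrt{3073}\right) + 5959\right) = -2 + \left(22863 + \sqrt{3073}\right) = 22861 + \sqrt{3073} \approx 22916.0$)
$-41687 + s = -41687 + \left(22861 + \sqrt{3073}\right) = -18826 + \sqrt{3073}$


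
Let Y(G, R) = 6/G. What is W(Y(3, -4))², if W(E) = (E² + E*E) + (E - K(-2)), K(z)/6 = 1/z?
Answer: 169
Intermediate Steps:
K(z) = 6/z
W(E) = 3 + E + 2*E² (W(E) = (E² + E*E) + (E - 6/(-2)) = (E² + E²) + (E - 6*(-1)/2) = 2*E² + (E - 1*(-3)) = 2*E² + (E + 3) = 2*E² + (3 + E) = 3 + E + 2*E²)
W(Y(3, -4))² = (3 + 6/3 + 2*(6/3)²)² = (3 + 6*(⅓) + 2*(6*(⅓))²)² = (3 + 2 + 2*2²)² = (3 + 2 + 2*4)² = (3 + 2 + 8)² = 13² = 169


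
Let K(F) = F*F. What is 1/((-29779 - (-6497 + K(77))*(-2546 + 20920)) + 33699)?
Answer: 1/10440352 ≈ 9.5782e-8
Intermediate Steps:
K(F) = F²
1/((-29779 - (-6497 + K(77))*(-2546 + 20920)) + 33699) = 1/((-29779 - (-6497 + 77²)*(-2546 + 20920)) + 33699) = 1/((-29779 - (-6497 + 5929)*18374) + 33699) = 1/((-29779 - (-568)*18374) + 33699) = 1/((-29779 - 1*(-10436432)) + 33699) = 1/((-29779 + 10436432) + 33699) = 1/(10406653 + 33699) = 1/10440352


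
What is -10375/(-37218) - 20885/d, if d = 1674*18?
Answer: -77446405/186908796 ≈ -0.41435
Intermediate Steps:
d = 30132
-10375/(-37218) - 20885/d = -10375/(-37218) - 20885/30132 = -10375*(-1/37218) - 20885*1/30132 = 10375/37218 - 20885/30132 = -77446405/186908796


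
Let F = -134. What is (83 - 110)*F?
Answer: 3618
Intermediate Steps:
(83 - 110)*F = (83 - 110)*(-134) = -27*(-134) = 3618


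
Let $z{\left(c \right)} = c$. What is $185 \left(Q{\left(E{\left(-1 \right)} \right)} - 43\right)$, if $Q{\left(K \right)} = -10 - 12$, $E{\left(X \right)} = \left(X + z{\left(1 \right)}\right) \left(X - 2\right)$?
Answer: $-12025$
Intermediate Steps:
$E{\left(X \right)} = \left(1 + X\right) \left(-2 + X\right)$ ($E{\left(X \right)} = \left(X + 1\right) \left(X - 2\right) = \left(1 + X\right) \left(-2 + X\right)$)
$Q{\left(K \right)} = -22$ ($Q{\left(K \right)} = -10 - 12 = -22$)
$185 \left(Q{\left(E{\left(-1 \right)} \right)} - 43\right) = 185 \left(-22 - 43\right) = 185 \left(-65\right) = -12025$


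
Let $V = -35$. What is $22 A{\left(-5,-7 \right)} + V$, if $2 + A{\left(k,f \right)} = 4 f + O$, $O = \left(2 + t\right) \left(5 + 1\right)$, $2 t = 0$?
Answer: $-431$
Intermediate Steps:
$t = 0$ ($t = \frac{1}{2} \cdot 0 = 0$)
$O = 12$ ($O = \left(2 + 0\right) \left(5 + 1\right) = 2 \cdot 6 = 12$)
$A{\left(k,f \right)} = 10 + 4 f$ ($A{\left(k,f \right)} = -2 + \left(4 f + 12\right) = -2 + \left(12 + 4 f\right) = 10 + 4 f$)
$22 A{\left(-5,-7 \right)} + V = 22 \left(10 + 4 \left(-7\right)\right) - 35 = 22 \left(10 - 28\right) - 35 = 22 \left(-18\right) - 35 = -396 - 35 = -431$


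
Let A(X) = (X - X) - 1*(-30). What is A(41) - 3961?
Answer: -3931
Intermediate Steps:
A(X) = 30 (A(X) = 0 + 30 = 30)
A(41) - 3961 = 30 - 3961 = -3931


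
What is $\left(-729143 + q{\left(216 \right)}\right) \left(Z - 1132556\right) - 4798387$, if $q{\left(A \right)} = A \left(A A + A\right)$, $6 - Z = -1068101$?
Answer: $-605516623228$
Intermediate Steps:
$Z = 1068107$ ($Z = 6 - -1068101 = 6 + 1068101 = 1068107$)
$q{\left(A \right)} = A \left(A + A^{2}\right)$ ($q{\left(A \right)} = A \left(A^{2} + A\right) = A \left(A + A^{2}\right)$)
$\left(-729143 + q{\left(216 \right)}\right) \left(Z - 1132556\right) - 4798387 = \left(-729143 + 216^{2} \left(1 + 216\right)\right) \left(1068107 - 1132556\right) - 4798387 = \left(-729143 + 46656 \cdot 217\right) \left(-64449\right) - 4798387 = \left(-729143 + 10124352\right) \left(-64449\right) - 4798387 = 9395209 \left(-64449\right) - 4798387 = -605511824841 - 4798387 = -605516623228$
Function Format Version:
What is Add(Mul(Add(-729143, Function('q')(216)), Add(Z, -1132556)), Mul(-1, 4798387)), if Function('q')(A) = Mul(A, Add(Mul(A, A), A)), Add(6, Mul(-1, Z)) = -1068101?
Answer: -605516623228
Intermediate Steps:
Z = 1068107 (Z = Add(6, Mul(-1, -1068101)) = Add(6, 1068101) = 1068107)
Function('q')(A) = Mul(A, Add(A, Pow(A, 2))) (Function('q')(A) = Mul(A, Add(Pow(A, 2), A)) = Mul(A, Add(A, Pow(A, 2))))
Add(Mul(Add(-729143, Function('q')(216)), Add(Z, -1132556)), Mul(-1, 4798387)) = Add(Mul(Add(-729143, Mul(Pow(216, 2), Add(1, 216))), Add(1068107, -1132556)), Mul(-1, 4798387)) = Add(Mul(Add(-729143, Mul(46656, 217)), -64449), -4798387) = Add(Mul(Add(-729143, 10124352), -64449), -4798387) = Add(Mul(9395209, -64449), -4798387) = Add(-605511824841, -4798387) = -605516623228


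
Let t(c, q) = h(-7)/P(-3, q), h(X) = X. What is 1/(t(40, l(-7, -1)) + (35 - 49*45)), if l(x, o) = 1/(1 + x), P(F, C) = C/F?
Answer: -1/2296 ≈ -0.00043554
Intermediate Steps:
t(c, q) = 21/q (t(c, q) = -7*(-3/q) = -(-21)/q = 21/q)
1/(t(40, l(-7, -1)) + (35 - 49*45)) = 1/(21/(1/(1 - 7)) + (35 - 49*45)) = 1/(21/(1/(-6)) + (35 - 2205)) = 1/(21/(-⅙) - 2170) = 1/(21*(-6) - 2170) = 1/(-126 - 2170) = 1/(-2296) = -1/2296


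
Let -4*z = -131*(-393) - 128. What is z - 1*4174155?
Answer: -16747975/4 ≈ -4.1870e+6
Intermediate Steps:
z = -51355/4 (z = -(-131*(-393) - 128)/4 = -(51483 - 128)/4 = -¼*51355 = -51355/4 ≈ -12839.)
z - 1*4174155 = -51355/4 - 1*4174155 = -51355/4 - 4174155 = -16747975/4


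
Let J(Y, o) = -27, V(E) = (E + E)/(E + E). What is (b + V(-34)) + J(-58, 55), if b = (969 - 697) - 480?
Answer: -234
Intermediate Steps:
V(E) = 1 (V(E) = (2*E)/((2*E)) = (2*E)*(1/(2*E)) = 1)
b = -208 (b = 272 - 480 = -208)
(b + V(-34)) + J(-58, 55) = (-208 + 1) - 27 = -207 - 27 = -234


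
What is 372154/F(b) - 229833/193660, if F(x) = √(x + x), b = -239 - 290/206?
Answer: -229833/193660 - 186077*I*√1275243/12381 ≈ -1.1868 - 16972.0*I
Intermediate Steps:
b = -24762/103 (b = -239 - 290*1/206 = -239 - 145/103 = -24762/103 ≈ -240.41)
F(x) = √2*√x (F(x) = √(2*x) = √2*√x)
372154/F(b) - 229833/193660 = 372154/((√2*√(-24762/103))) - 229833/193660 = 372154/((√2*(I*√2550486/103))) - 229833*1/193660 = 372154/((2*I*√1275243/103)) - 229833/193660 = 372154*(-I*√1275243/24762) - 229833/193660 = -186077*I*√1275243/12381 - 229833/193660 = -229833/193660 - 186077*I*√1275243/12381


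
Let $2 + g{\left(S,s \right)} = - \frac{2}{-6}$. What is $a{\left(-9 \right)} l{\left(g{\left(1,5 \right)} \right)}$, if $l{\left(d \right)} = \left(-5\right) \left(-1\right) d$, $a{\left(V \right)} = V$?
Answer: $75$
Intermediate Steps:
$g{\left(S,s \right)} = - \frac{5}{3}$ ($g{\left(S,s \right)} = -2 - \frac{2}{-6} = -2 - - \frac{1}{3} = -2 + \frac{1}{3} = - \frac{5}{3}$)
$l{\left(d \right)} = 5 d$
$a{\left(-9 \right)} l{\left(g{\left(1,5 \right)} \right)} = - 9 \cdot 5 \left(- \frac{5}{3}\right) = \left(-9\right) \left(- \frac{25}{3}\right) = 75$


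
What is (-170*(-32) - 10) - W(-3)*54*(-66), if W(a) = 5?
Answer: 23250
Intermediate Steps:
(-170*(-32) - 10) - W(-3)*54*(-66) = (-170*(-32) - 10) - 5*54*(-66) = (5440 - 10) - 270*(-66) = 5430 - 1*(-17820) = 5430 + 17820 = 23250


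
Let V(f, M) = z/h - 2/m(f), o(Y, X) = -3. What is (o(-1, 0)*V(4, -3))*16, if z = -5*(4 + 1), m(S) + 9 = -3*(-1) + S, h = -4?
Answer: -348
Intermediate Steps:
m(S) = -6 + S (m(S) = -9 + (-3*(-1) + S) = -9 + (3 + S) = -6 + S)
z = -25 (z = -5*5 = -25)
V(f, M) = 25/4 - 2/(-6 + f) (V(f, M) = -25/(-4) - 2/(-6 + f) = -25*(-¼) - 2/(-6 + f) = 25/4 - 2/(-6 + f))
(o(-1, 0)*V(4, -3))*16 = -3*(-158 + 25*4)/(4*(-6 + 4))*16 = -3*(-158 + 100)/(4*(-2))*16 = -3*(-1)*(-58)/(4*2)*16 = -3*29/4*16 = -87/4*16 = -348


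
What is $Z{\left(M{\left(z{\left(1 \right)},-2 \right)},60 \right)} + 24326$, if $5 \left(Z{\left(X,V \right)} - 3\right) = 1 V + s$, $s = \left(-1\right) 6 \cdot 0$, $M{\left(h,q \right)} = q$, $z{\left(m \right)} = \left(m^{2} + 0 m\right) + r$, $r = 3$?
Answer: $24341$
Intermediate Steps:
$z{\left(m \right)} = 3 + m^{2}$ ($z{\left(m \right)} = \left(m^{2} + 0 m\right) + 3 = \left(m^{2} + 0\right) + 3 = m^{2} + 3 = 3 + m^{2}$)
$s = 0$ ($s = \left(-6\right) 0 = 0$)
$Z{\left(X,V \right)} = 3 + \frac{V}{5}$ ($Z{\left(X,V \right)} = 3 + \frac{1 V + 0}{5} = 3 + \frac{V + 0}{5} = 3 + \frac{V}{5}$)
$Z{\left(M{\left(z{\left(1 \right)},-2 \right)},60 \right)} + 24326 = \left(3 + \frac{1}{5} \cdot 60\right) + 24326 = \left(3 + 12\right) + 24326 = 15 + 24326 = 24341$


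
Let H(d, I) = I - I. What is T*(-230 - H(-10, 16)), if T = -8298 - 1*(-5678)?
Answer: 602600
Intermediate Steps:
H(d, I) = 0
T = -2620 (T = -8298 + 5678 = -2620)
T*(-230 - H(-10, 16)) = -2620*(-230 - 1*0) = -2620*(-230 + 0) = -2620*(-230) = 602600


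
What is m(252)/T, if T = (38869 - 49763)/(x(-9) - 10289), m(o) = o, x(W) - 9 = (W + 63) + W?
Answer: 1289610/5447 ≈ 236.76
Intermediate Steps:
x(W) = 72 + 2*W (x(W) = 9 + ((W + 63) + W) = 9 + ((63 + W) + W) = 9 + (63 + 2*W) = 72 + 2*W)
T = 10894/10235 (T = (38869 - 49763)/((72 + 2*(-9)) - 10289) = -10894/((72 - 18) - 10289) = -10894/(54 - 10289) = -10894/(-10235) = -10894*(-1/10235) = 10894/10235 ≈ 1.0644)
m(252)/T = 252/(10894/10235) = 252*(10235/10894) = 1289610/5447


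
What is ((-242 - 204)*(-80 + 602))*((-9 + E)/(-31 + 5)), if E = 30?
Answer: 2444526/13 ≈ 1.8804e+5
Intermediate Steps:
((-242 - 204)*(-80 + 602))*((-9 + E)/(-31 + 5)) = ((-242 - 204)*(-80 + 602))*((-9 + 30)/(-31 + 5)) = (-446*522)*(21/(-26)) = -4889052*(-1)/26 = -232812*(-21/26) = 2444526/13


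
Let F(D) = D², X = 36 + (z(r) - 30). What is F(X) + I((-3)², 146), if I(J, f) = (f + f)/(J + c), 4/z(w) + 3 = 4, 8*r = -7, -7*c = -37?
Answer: 3011/25 ≈ 120.44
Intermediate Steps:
c = 37/7 (c = -⅐*(-37) = 37/7 ≈ 5.2857)
r = -7/8 (r = (⅛)*(-7) = -7/8 ≈ -0.87500)
z(w) = 4 (z(w) = 4/(-3 + 4) = 4/1 = 4*1 = 4)
I(J, f) = 2*f/(37/7 + J) (I(J, f) = (f + f)/(J + 37/7) = (2*f)/(37/7 + J) = 2*f/(37/7 + J))
X = 10 (X = 36 + (4 - 30) = 36 - 26 = 10)
F(X) + I((-3)², 146) = 10² + 14*146/(37 + 7*(-3)²) = 100 + 14*146/(37 + 7*9) = 100 + 14*146/(37 + 63) = 100 + 14*146/100 = 100 + 14*146*(1/100) = 100 + 511/25 = 3011/25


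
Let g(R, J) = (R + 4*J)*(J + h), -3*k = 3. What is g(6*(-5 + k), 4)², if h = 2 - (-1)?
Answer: 19600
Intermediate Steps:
k = -1 (k = -⅓*3 = -1)
h = 3 (h = 2 - 1*(-1) = 2 + 1 = 3)
g(R, J) = (3 + J)*(R + 4*J) (g(R, J) = (R + 4*J)*(J + 3) = (R + 4*J)*(3 + J) = (3 + J)*(R + 4*J))
g(6*(-5 + k), 4)² = (3*(6*(-5 - 1)) + 4*4² + 12*4 + 4*(6*(-5 - 1)))² = (3*(6*(-6)) + 4*16 + 48 + 4*(6*(-6)))² = (3*(-36) + 64 + 48 + 4*(-36))² = (-108 + 64 + 48 - 144)² = (-140)² = 19600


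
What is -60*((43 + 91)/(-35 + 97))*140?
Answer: -562800/31 ≈ -18155.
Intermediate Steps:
-60*((43 + 91)/(-35 + 97))*140 = -60*(134/62)*140 = -60*(134*(1/62))*140 = -60*(67/31)*140 = -4020*140/31 = -1*562800/31 = -562800/31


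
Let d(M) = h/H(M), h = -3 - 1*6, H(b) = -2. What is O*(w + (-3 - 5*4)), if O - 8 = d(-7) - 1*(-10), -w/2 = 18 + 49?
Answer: -7065/2 ≈ -3532.5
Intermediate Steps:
h = -9 (h = -3 - 6 = -9)
w = -134 (w = -2*(18 + 49) = -2*67 = -134)
d(M) = 9/2 (d(M) = -9/(-2) = -9*(-½) = 9/2)
O = 45/2 (O = 8 + (9/2 - 1*(-10)) = 8 + (9/2 + 10) = 8 + 29/2 = 45/2 ≈ 22.500)
O*(w + (-3 - 5*4)) = 45*(-134 + (-3 - 5*4))/2 = 45*(-134 + (-3 - 20))/2 = 45*(-134 - 23)/2 = (45/2)*(-157) = -7065/2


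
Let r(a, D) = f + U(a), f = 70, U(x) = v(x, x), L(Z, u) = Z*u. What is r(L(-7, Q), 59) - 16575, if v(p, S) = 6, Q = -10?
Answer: -16499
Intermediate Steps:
U(x) = 6
r(a, D) = 76 (r(a, D) = 70 + 6 = 76)
r(L(-7, Q), 59) - 16575 = 76 - 16575 = -16499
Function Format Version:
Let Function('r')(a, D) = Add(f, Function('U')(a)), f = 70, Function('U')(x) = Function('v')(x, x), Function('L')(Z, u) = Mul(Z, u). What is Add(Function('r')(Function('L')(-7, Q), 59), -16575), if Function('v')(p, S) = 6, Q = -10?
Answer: -16499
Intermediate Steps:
Function('U')(x) = 6
Function('r')(a, D) = 76 (Function('r')(a, D) = Add(70, 6) = 76)
Add(Function('r')(Function('L')(-7, Q), 59), -16575) = Add(76, -16575) = -16499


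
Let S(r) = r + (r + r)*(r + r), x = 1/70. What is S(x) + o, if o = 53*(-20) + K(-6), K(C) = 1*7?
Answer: -2579813/2450 ≈ -1053.0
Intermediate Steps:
K(C) = 7
x = 1/70 ≈ 0.014286
S(r) = r + 4*r² (S(r) = r + (2*r)*(2*r) = r + 4*r²)
o = -1053 (o = 53*(-20) + 7 = -1060 + 7 = -1053)
S(x) + o = (1 + 4*(1/70))/70 - 1053 = (1 + 2/35)/70 - 1053 = (1/70)*(37/35) - 1053 = 37/2450 - 1053 = -2579813/2450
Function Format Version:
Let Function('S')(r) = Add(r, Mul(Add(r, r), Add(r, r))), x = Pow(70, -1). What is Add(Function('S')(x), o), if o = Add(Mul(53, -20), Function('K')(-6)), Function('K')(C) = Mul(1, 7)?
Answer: Rational(-2579813, 2450) ≈ -1053.0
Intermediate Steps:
Function('K')(C) = 7
x = Rational(1, 70) ≈ 0.014286
Function('S')(r) = Add(r, Mul(4, Pow(r, 2))) (Function('S')(r) = Add(r, Mul(Mul(2, r), Mul(2, r))) = Add(r, Mul(4, Pow(r, 2))))
o = -1053 (o = Add(Mul(53, -20), 7) = Add(-1060, 7) = -1053)
Add(Function('S')(x), o) = Add(Mul(Rational(1, 70), Add(1, Mul(4, Rational(1, 70)))), -1053) = Add(Mul(Rational(1, 70), Add(1, Rational(2, 35))), -1053) = Add(Mul(Rational(1, 70), Rational(37, 35)), -1053) = Add(Rational(37, 2450), -1053) = Rational(-2579813, 2450)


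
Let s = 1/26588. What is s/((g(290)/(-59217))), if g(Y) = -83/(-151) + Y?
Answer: -8941767/1166495324 ≈ -0.0076655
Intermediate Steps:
g(Y) = 83/151 + Y (g(Y) = -83*(-1/151) + Y = 83/151 + Y)
s = 1/26588 ≈ 3.7611e-5
s/((g(290)/(-59217))) = 1/(26588*(((83/151 + 290)/(-59217)))) = 1/(26588*(((43873/151)*(-1/59217)))) = 1/(26588*(-43873/8941767)) = (1/26588)*(-8941767/43873) = -8941767/1166495324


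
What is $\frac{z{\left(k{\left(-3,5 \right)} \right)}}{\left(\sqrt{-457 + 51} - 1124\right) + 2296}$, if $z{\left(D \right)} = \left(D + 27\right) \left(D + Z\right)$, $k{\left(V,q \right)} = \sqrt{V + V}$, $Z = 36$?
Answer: $\frac{566076}{686995} + \frac{63 \sqrt{609}}{686995} - \frac{483 i \sqrt{406}}{686995} + \frac{36918 i \sqrt{6}}{686995} \approx 0.82625 + 0.11747 i$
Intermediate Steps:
$k{\left(V,q \right)} = \sqrt{2} \sqrt{V}$ ($k{\left(V,q \right)} = \sqrt{2 V} = \sqrt{2} \sqrt{V}$)
$z{\left(D \right)} = \left(27 + D\right) \left(36 + D\right)$ ($z{\left(D \right)} = \left(D + 27\right) \left(D + 36\right) = \left(27 + D\right) \left(36 + D\right)$)
$\frac{z{\left(k{\left(-3,5 \right)} \right)}}{\left(\sqrt{-457 + 51} - 1124\right) + 2296} = \frac{972 + \left(\sqrt{2} \sqrt{-3}\right)^{2} + 63 \sqrt{2} \sqrt{-3}}{\left(\sqrt{-457 + 51} - 1124\right) + 2296} = \frac{972 + \left(\sqrt{2} i \sqrt{3}\right)^{2} + 63 \sqrt{2} i \sqrt{3}}{\left(\sqrt{-406} - 1124\right) + 2296} = \frac{972 + \left(i \sqrt{6}\right)^{2} + 63 i \sqrt{6}}{\left(i \sqrt{406} - 1124\right) + 2296} = \frac{972 - 6 + 63 i \sqrt{6}}{\left(-1124 + i \sqrt{406}\right) + 2296} = \frac{966 + 63 i \sqrt{6}}{1172 + i \sqrt{406}}$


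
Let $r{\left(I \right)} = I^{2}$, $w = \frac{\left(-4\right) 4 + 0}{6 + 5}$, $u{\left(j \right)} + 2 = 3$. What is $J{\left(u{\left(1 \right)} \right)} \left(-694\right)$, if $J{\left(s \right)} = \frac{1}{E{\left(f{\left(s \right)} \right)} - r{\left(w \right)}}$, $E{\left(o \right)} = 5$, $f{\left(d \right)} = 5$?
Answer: $- \frac{83974}{349} \approx -240.61$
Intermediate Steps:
$u{\left(j \right)} = 1$ ($u{\left(j \right)} = -2 + 3 = 1$)
$w = - \frac{16}{11}$ ($w = \frac{-16 + 0}{11} = \left(-16\right) \frac{1}{11} = - \frac{16}{11} \approx -1.4545$)
$J{\left(s \right)} = \frac{121}{349}$ ($J{\left(s \right)} = \frac{1}{5 - \left(- \frac{16}{11}\right)^{2}} = \frac{1}{5 - \frac{256}{121}} = \frac{1}{\frac{349}{121}} = \frac{121}{349}$)
$J{\left(u{\left(1 \right)} \right)} \left(-694\right) = \frac{121}{349} \left(-694\right) = - \frac{83974}{349}$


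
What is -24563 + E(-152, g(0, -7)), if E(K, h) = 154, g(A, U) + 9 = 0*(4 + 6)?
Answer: -24409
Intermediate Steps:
g(A, U) = -9 (g(A, U) = -9 + 0*(4 + 6) = -9 + 0*10 = -9 + 0 = -9)
-24563 + E(-152, g(0, -7)) = -24563 + 154 = -24409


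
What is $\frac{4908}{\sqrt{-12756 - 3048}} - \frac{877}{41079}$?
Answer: $- \frac{877}{41079} - \frac{818 i \sqrt{439}}{439} \approx -0.021349 - 39.041 i$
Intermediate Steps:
$\frac{4908}{\sqrt{-12756 - 3048}} - \frac{877}{41079} = \frac{4908}{\sqrt{-15804}} - \frac{877}{41079} = \frac{4908}{6 i \sqrt{439}} - \frac{877}{41079} = 4908 \left(- \frac{i \sqrt{439}}{2634}\right) - \frac{877}{41079} = - \frac{818 i \sqrt{439}}{439} - \frac{877}{41079} = - \frac{877}{41079} - \frac{818 i \sqrt{439}}{439}$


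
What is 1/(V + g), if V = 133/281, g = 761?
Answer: 281/213974 ≈ 0.0013132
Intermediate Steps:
V = 133/281 (V = 133*(1/281) = 133/281 ≈ 0.47331)
1/(V + g) = 1/(133/281 + 761) = 1/(213974/281) = 281/213974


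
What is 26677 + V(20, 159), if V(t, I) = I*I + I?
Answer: 52117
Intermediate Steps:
V(t, I) = I + I² (V(t, I) = I² + I = I + I²)
26677 + V(20, 159) = 26677 + 159*(1 + 159) = 26677 + 159*160 = 26677 + 25440 = 52117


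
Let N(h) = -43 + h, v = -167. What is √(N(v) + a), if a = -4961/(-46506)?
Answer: I*√453958971294/46506 ≈ 14.488*I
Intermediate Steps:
a = 4961/46506 (a = -4961*(-1/46506) = 4961/46506 ≈ 0.10667)
√(N(v) + a) = √((-43 - 167) + 4961/46506) = √(-210 + 4961/46506) = √(-9761299/46506) = I*√453958971294/46506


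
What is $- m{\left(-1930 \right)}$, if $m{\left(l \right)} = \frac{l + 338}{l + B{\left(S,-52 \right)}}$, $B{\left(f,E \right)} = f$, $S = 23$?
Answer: $- \frac{1592}{1907} \approx -0.83482$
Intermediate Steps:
$m{\left(l \right)} = \frac{338 + l}{23 + l}$ ($m{\left(l \right)} = \frac{l + 338}{l + 23} = \frac{338 + l}{23 + l}$)
$- m{\left(-1930 \right)} = - \frac{338 - 1930}{23 - 1930} = - \frac{-1592}{-1907} = - \frac{\left(-1\right) \left(-1592\right)}{1907} = \left(-1\right) \frac{1592}{1907} = - \frac{1592}{1907}$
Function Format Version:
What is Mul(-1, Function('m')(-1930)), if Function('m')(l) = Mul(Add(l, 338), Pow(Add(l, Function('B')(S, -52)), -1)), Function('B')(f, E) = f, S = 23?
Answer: Rational(-1592, 1907) ≈ -0.83482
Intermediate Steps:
Function('m')(l) = Mul(Pow(Add(23, l), -1), Add(338, l)) (Function('m')(l) = Mul(Add(l, 338), Pow(Add(l, 23), -1)) = Mul(Add(338, l), Pow(Add(23, l), -1)) = Mul(Pow(Add(23, l), -1), Add(338, l)))
Mul(-1, Function('m')(-1930)) = Mul(-1, Mul(Pow(Add(23, -1930), -1), Add(338, -1930))) = Mul(-1, Mul(Pow(-1907, -1), -1592)) = Mul(-1, Mul(Rational(-1, 1907), -1592)) = Mul(-1, Rational(1592, 1907)) = Rational(-1592, 1907)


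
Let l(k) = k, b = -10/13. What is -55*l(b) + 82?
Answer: 1616/13 ≈ 124.31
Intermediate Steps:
b = -10/13 (b = -10*1/13 = -10/13 ≈ -0.76923)
-55*l(b) + 82 = -55*(-10/13) + 82 = 550/13 + 82 = 1616/13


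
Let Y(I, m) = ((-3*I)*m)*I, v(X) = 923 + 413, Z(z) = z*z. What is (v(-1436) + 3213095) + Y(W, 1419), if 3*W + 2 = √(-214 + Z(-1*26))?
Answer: 2994013 + 1892*√462 ≈ 3.0347e+6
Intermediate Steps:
Z(z) = z²
W = -⅔ + √462/3 (W = -⅔ + √(-214 + (-1*26)²)/3 = -⅔ + √(-214 + (-26)²)/3 = -⅔ + √(-214 + 676)/3 = -⅔ + √462/3 ≈ 6.4981)
v(X) = 1336
Y(I, m) = -3*m*I² (Y(I, m) = (-3*I*m)*I = -3*m*I²)
(v(-1436) + 3213095) + Y(W, 1419) = (1336 + 3213095) - 3*1419*(-⅔ + √462/3)² = 3214431 - 4257*(-⅔ + √462/3)²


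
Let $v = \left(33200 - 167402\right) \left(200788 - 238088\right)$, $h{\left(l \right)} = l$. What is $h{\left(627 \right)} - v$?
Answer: $-5005733973$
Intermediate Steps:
$v = 5005734600$ ($v = \left(-134202\right) \left(-37300\right) = 5005734600$)
$h{\left(627 \right)} - v = 627 - 5005734600 = -5005733973$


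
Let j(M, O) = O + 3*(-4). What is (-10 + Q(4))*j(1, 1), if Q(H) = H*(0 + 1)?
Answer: 66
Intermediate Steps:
j(M, O) = -12 + O (j(M, O) = O - 12 = -12 + O)
Q(H) = H (Q(H) = H*1 = H)
(-10 + Q(4))*j(1, 1) = (-10 + 4)*(-12 + 1) = -6*(-11) = 66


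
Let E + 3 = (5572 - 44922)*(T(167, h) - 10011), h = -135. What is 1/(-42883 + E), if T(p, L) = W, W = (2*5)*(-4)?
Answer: 1/395463964 ≈ 2.5287e-9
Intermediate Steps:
W = -40 (W = 10*(-4) = -40)
T(p, L) = -40
E = 395506847 (E = -3 + (5572 - 44922)*(-40 - 10011) = -3 - 39350*(-10051) = -3 + 395506850 = 395506847)
1/(-42883 + E) = 1/(-42883 + 395506847) = 1/395463964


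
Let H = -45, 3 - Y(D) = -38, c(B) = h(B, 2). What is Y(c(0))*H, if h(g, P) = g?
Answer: -1845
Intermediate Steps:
c(B) = B
Y(D) = 41 (Y(D) = 3 - 1*(-38) = 3 + 38 = 41)
Y(c(0))*H = 41*(-45) = -1845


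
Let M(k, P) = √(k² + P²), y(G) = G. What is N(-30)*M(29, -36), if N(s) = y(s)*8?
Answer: -240*√2137 ≈ -11095.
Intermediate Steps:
N(s) = 8*s (N(s) = s*8 = 8*s)
M(k, P) = √(P² + k²)
N(-30)*M(29, -36) = (8*(-30))*√((-36)² + 29²) = -240*√(1296 + 841) = -240*√2137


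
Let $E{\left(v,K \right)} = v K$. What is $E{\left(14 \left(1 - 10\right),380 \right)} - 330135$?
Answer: $-378015$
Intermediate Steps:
$E{\left(v,K \right)} = K v$
$E{\left(14 \left(1 - 10\right),380 \right)} - 330135 = 380 \cdot 14 \left(1 - 10\right) - 330135 = 380 \cdot 14 \left(-9\right) - 330135 = 380 \left(-126\right) - 330135 = -47880 - 330135 = -378015$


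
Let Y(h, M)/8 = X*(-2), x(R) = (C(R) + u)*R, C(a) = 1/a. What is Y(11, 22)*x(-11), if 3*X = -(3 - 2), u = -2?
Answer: 368/3 ≈ 122.67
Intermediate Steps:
X = -⅓ (X = (-(3 - 2))/3 = (-1*1)/3 = (⅓)*(-1) = -⅓ ≈ -0.33333)
x(R) = R*(-2 + 1/R) (x(R) = (1/R - 2)*R = (-2 + 1/R)*R = R*(-2 + 1/R))
Y(h, M) = 16/3 (Y(h, M) = 8*(-⅓*(-2)) = 8*(⅔) = 16/3)
Y(11, 22)*x(-11) = 16*(1 - 2*(-11))/3 = 16*(1 + 22)/3 = (16/3)*23 = 368/3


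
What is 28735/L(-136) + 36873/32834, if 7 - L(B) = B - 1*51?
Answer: 237659588/1592449 ≈ 149.24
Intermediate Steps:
L(B) = 58 - B (L(B) = 7 - (B - 1*51) = 7 - (B - 51) = 7 - (-51 + B) = 7 + (51 - B) = 58 - B)
28735/L(-136) + 36873/32834 = 28735/(58 - 1*(-136)) + 36873/32834 = 28735/(58 + 136) + 36873*(1/32834) = 28735/194 + 36873/32834 = 237659588/1592449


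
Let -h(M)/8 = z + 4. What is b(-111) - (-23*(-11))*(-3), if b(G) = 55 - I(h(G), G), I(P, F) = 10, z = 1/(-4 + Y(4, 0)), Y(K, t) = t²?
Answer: 804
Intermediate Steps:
z = -¼ (z = 1/(-4 + 0²) = 1/(-4 + 0) = 1/(-4) = -¼ ≈ -0.25000)
h(M) = -30 (h(M) = -8*(-¼ + 4) = -8*15/4 = -30)
b(G) = 45 (b(G) = 55 - 1*10 = 55 - 10 = 45)
b(-111) - (-23*(-11))*(-3) = 45 - (-23*(-11))*(-3) = 45 - 253*(-3) = 45 - 1*(-759) = 45 + 759 = 804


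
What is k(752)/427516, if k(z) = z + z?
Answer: 376/106879 ≈ 0.0035180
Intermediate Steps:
k(z) = 2*z
k(752)/427516 = (2*752)/427516 = 1504*(1/427516) = 376/106879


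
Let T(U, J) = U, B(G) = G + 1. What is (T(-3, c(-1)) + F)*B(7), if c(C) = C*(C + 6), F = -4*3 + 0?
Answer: -120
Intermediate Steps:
B(G) = 1 + G
F = -12 (F = -12 + 0 = -12)
c(C) = C*(6 + C)
(T(-3, c(-1)) + F)*B(7) = (-3 - 12)*(1 + 7) = -15*8 = -120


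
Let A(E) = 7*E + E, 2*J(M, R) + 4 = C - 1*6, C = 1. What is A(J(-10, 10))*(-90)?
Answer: 3240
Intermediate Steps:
J(M, R) = -9/2 (J(M, R) = -2 + (1 - 1*6)/2 = -2 + (1 - 6)/2 = -2 + (1/2)*(-5) = -2 - 5/2 = -9/2)
A(E) = 8*E
A(J(-10, 10))*(-90) = (8*(-9/2))*(-90) = -36*(-90) = 3240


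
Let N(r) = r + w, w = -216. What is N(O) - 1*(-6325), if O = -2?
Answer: 6107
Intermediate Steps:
N(r) = -216 + r (N(r) = r - 216 = -216 + r)
N(O) - 1*(-6325) = (-216 - 2) - 1*(-6325) = -218 + 6325 = 6107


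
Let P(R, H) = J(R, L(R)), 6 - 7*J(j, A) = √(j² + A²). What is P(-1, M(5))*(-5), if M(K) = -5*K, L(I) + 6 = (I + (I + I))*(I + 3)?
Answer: -30/7 + 5*√145/7 ≈ 4.3154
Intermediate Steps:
L(I) = -6 + 3*I*(3 + I) (L(I) = -6 + (I + (I + I))*(I + 3) = -6 + (I + 2*I)*(3 + I) = -6 + (3*I)*(3 + I) = -6 + 3*I*(3 + I))
J(j, A) = 6/7 - √(A² + j²)/7 (J(j, A) = 6/7 - √(j² + A²)/7 = 6/7 - √(A² + j²)/7)
P(R, H) = 6/7 - √(R² + (-6 + 3*R² + 9*R)²)/7 (P(R, H) = 6/7 - √((-6 + 3*R² + 9*R)² + R²)/7 = 6/7 - √(R² + (-6 + 3*R² + 9*R)²)/7)
P(-1, M(5))*(-5) = (6/7 - √((-1)² + 9*(-2 + (-1)² + 3*(-1))²)/7)*(-5) = (6/7 - √(1 + 9*(-2 + 1 - 3)²)/7)*(-5) = (6/7 - √(1 + 9*(-4)²)/7)*(-5) = (6/7 - √(1 + 9*16)/7)*(-5) = (6/7 - √(1 + 144)/7)*(-5) = (6/7 - √145/7)*(-5) = -30/7 + 5*√145/7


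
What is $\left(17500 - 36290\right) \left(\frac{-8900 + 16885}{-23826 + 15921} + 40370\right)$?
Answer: $- \frac{1199241178670}{1581} \approx -7.5853 \cdot 10^{8}$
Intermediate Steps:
$\left(17500 - 36290\right) \left(\frac{-8900 + 16885}{-23826 + 15921} + 40370\right) = - 18790 \left(\frac{7985}{-7905} + 40370\right) = - 18790 \left(7985 \left(- \frac{1}{7905}\right) + 40370\right) = - 18790 \left(- \frac{1597}{1581} + 40370\right) = \left(-18790\right) \frac{63823373}{1581} = - \frac{1199241178670}{1581}$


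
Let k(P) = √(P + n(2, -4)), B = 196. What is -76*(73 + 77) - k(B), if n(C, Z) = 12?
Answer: -11400 - 4*√13 ≈ -11414.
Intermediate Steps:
k(P) = √(12 + P) (k(P) = √(P + 12) = √(12 + P))
-76*(73 + 77) - k(B) = -76*(73 + 77) - √(12 + 196) = -76*150 - √208 = -11400 - 4*√13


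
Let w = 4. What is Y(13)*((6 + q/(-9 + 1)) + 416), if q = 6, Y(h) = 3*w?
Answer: 5055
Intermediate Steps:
Y(h) = 12 (Y(h) = 3*4 = 12)
Y(13)*((6 + q/(-9 + 1)) + 416) = 12*((6 + 6/(-9 + 1)) + 416) = 12*((6 + 6/(-8)) + 416) = 12*((6 - 1/8*6) + 416) = 12*((6 - 3/4) + 416) = 12*(21/4 + 416) = 12*(1685/4) = 5055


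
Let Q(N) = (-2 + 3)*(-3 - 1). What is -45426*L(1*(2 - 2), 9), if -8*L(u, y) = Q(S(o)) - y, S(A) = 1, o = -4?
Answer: -295269/4 ≈ -73817.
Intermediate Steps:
Q(N) = -4 (Q(N) = 1*(-4) = -4)
L(u, y) = ½ + y/8 (L(u, y) = -(-4 - y)/8 = ½ + y/8)
-45426*L(1*(2 - 2), 9) = -45426*(½ + (⅛)*9) = -45426*(½ + 9/8) = -45426*13/8 = -295269/4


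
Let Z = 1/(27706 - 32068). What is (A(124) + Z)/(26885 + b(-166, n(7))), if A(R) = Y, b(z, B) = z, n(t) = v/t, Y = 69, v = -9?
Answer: 300977/116548278 ≈ 0.0025824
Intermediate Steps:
n(t) = -9/t
A(R) = 69
Z = -1/4362 (Z = 1/(-4362) = -1/4362 ≈ -0.00022925)
(A(124) + Z)/(26885 + b(-166, n(7))) = (69 - 1/4362)/(26885 - 166) = (300977/4362)/26719 = (300977/4362)*(1/26719) = 300977/116548278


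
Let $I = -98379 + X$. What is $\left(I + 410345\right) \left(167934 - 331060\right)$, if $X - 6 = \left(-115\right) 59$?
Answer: $-49783934562$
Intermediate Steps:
$X = -6779$ ($X = 6 - 6785 = -6779$)
$I = -105158$ ($I = -98379 - 6779 = -105158$)
$\left(I + 410345\right) \left(167934 - 331060\right) = \left(-105158 + 410345\right) \left(167934 - 331060\right) = 305187 \left(-163126\right) = -49783934562$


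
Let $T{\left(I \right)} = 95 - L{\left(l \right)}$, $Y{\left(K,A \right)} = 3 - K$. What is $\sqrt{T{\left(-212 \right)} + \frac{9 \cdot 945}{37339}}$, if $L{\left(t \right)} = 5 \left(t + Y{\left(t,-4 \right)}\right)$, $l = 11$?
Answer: $\frac{25 \sqrt{178965827}}{37339} \approx 8.957$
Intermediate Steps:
$L{\left(t \right)} = 15$ ($L{\left(t \right)} = 5 \left(t - \left(-3 + t\right)\right) = 5 \cdot 3 = 15$)
$T{\left(I \right)} = 80$ ($T{\left(I \right)} = 95 - 15 = 80$)
$\sqrt{T{\left(-212 \right)} + \frac{9 \cdot 945}{37339}} = \sqrt{80 + \frac{9 \cdot 945}{37339}} = \sqrt{80 + 8505 \cdot \frac{1}{37339}} = \sqrt{80 + \frac{8505}{37339}} = \sqrt{\frac{2995625}{37339}} = \frac{25 \sqrt{178965827}}{37339}$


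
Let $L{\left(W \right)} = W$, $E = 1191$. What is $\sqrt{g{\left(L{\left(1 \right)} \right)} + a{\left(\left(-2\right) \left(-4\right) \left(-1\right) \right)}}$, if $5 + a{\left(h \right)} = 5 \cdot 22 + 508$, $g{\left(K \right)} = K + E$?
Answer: $19 \sqrt{5} \approx 42.485$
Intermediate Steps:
$g{\left(K \right)} = 1191 + K$ ($g{\left(K \right)} = K + 1191 = 1191 + K$)
$a{\left(h \right)} = 613$ ($a{\left(h \right)} = -5 + \left(5 \cdot 22 + 508\right) = -5 + \left(110 + 508\right) = -5 + 618 = 613$)
$\sqrt{g{\left(L{\left(1 \right)} \right)} + a{\left(\left(-2\right) \left(-4\right) \left(-1\right) \right)}} = \sqrt{\left(1191 + 1\right) + 613} = \sqrt{1192 + 613} = \sqrt{1805} = 19 \sqrt{5}$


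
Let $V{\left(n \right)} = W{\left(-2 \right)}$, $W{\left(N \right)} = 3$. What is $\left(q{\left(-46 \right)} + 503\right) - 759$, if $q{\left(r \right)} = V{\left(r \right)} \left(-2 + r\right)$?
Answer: $-400$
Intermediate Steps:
$V{\left(n \right)} = 3$
$q{\left(r \right)} = -6 + 3 r$ ($q{\left(r \right)} = 3 \left(-2 + r\right) = -6 + 3 r$)
$\left(q{\left(-46 \right)} + 503\right) - 759 = \left(\left(-6 + 3 \left(-46\right)\right) + 503\right) - 759 = \left(\left(-6 - 138\right) + 503\right) - 759 = \left(-144 + 503\right) - 759 = 359 - 759 = -400$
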